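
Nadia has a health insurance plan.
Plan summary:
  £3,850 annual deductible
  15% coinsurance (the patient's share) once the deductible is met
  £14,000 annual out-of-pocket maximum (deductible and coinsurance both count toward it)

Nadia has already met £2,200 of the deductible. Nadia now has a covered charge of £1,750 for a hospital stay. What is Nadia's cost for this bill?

£1,665

£2,200 of the £3,850 deductible is already met, leaving £1,650.
After the £1,650 deductible portion, £1,750 − £1,650 = £100 is subject to coinsurance.
Patient's 15% share of £100 is £15.
Patient responsibility before any cap: £1,650 + £15 = £1,665.
Year-to-date out-of-pocket becomes £2,200 + £1,665 = £3,865, still under the £14,000 maximum, so no cap applies.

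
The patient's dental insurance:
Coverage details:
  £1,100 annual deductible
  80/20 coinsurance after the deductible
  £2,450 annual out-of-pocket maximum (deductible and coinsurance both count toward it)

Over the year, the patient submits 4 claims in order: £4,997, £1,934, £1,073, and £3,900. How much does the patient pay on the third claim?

Bill 1, £4,997: deductible takes £1,100, £3,897 remains; 20% of £3,897 = £779.40. Cost to patient: £1,879.40. OOP to date £1,879.40.
Bill 2, £1,934: deductible already satisfied, so patient's share is 20% × £1,934 = £386.80. Patient owes £386.80 (running OOP £2,266.20).
Bill 3, £1,073: 20% coinsurance on £1,073 = £214.60. Adding that to £2,266.20 gives £2,480.80, past the £2,450 cap; patient pays only £2,450 − £2,266.20 = £183.80.

£183.80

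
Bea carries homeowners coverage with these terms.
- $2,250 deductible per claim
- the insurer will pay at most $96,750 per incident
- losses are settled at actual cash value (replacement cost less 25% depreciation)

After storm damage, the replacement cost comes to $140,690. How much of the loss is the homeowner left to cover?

$43,940

At 25% depreciation, ACV = $140,690 − $35,172.50 = $105,517.50.
After the deductible, $105,517.50 − $2,250 = $103,267.50 remains.
Since $103,267.50 > $96,750, the payout is capped at $96,750.
Out of pocket: $140,690 − $96,750 = $43,940.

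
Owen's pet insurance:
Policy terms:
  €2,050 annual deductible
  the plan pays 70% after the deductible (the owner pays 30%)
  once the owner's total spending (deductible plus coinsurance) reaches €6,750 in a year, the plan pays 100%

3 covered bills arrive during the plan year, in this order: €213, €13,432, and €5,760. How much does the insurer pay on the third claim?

Bill 1, €213: fully absorbed by the deductible. Owner pays €213; OOP now €213. Insurer: €213 − €213 = €0.
Bill 2, €13,432: deductible takes €1,837, €11,595 remains; coinsurance €11,595 × 30% = €3,478.50. Owner owes €5,315.50 (running OOP €5,528.50). Plan pays €13,432 − €5,315.50 = €8,116.50.
Bill 3, €5,760: 30% coinsurance on €5,760 = €1,728. That would push OOP to €7,256.50, over the €6,750 cap, so owner pays €6,750 − €5,528.50 = €1,221.50. Insurer: €5,760 − €1,221.50 = €4,538.50.

€4,538.50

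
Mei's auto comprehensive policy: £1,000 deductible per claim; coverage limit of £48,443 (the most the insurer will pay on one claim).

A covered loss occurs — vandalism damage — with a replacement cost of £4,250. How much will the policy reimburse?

After the deductible, £4,250 − £1,000 = £3,250 remains.
£3,250 is within the £48,443 limit, so the insurer pays £3,250.

£3,250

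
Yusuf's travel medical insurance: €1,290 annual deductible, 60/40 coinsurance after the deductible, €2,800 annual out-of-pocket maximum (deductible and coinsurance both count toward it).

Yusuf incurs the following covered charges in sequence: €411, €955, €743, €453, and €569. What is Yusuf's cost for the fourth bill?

€181.20

Bill 1, €411: entire amount goes to the deductible. Traveler pays €411; OOP now €411.
Bill 2, €955: €879 finishes the deductible; €76 goes to coinsurance; coinsurance €76 × 40% = €30.40. Cost to traveler: €909.40. OOP to date €1,320.40.
Bill 3, €743: 40% coinsurance on €743 = €297.20. Cost to traveler: €297.20. OOP to date €1,617.60.
Bill 4, €453: deductible already satisfied, so traveler's share is 40% × €453 = €181.20. Cost to traveler: €181.20. OOP to date €1,798.80.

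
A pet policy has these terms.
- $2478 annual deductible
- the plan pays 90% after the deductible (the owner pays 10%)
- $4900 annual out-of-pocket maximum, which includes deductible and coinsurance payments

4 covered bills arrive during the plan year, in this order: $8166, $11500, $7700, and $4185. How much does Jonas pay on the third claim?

$703.20

Claim 1 — $8166: $2478 to deductible, leaving $5688; 10% of $5688 = $568.80. Owner owes $3046.80 (running OOP $3046.80).
Claim 2 — $11500: deductible met; 10% of $11500 = $1150. Owner owes $1150 (running OOP $4196.80).
Claim 3 — $7700: deductible already satisfied, so owner's share is 10% × $7700 = $770. Adding that to $4196.80 gives $4966.80, past the $4900 cap; owner pays only $4900 − $4196.80 = $703.20.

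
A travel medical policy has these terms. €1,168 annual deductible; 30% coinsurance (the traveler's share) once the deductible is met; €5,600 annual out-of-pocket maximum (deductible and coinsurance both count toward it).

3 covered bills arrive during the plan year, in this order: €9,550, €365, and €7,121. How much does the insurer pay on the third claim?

€5,313.10

Claim 1 — €9,550: €1,168 finishes the deductible; €8,382 goes to coinsurance; coinsurance €8,382 × 30% = €2,514.60. Cost to traveler: €3,682.60. OOP to date €3,682.60. Insurer: €9,550 − €3,682.60 = €5,867.40.
Claim 2 — €365: 30% coinsurance on €365 = €109.50. Cost to traveler: €109.50. OOP to date €3,792.10. Plan pays €365 − €109.50 = €255.50.
Claim 3 — €7,121: deductible already satisfied, so traveler's share is 30% × €7,121 = €2,136.30. OOP would hit €5,928.40 > €5,600, so the cap limits the traveler to €5,600 − €3,792.10 = €1,807.90. Insurer: €7,121 − €1,807.90 = €5,313.10.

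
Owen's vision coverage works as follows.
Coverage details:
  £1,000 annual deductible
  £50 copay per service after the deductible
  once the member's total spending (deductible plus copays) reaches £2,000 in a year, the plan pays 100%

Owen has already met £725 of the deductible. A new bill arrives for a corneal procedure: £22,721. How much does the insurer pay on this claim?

£725 of the £1,000 deductible is already met, leaving £275.
That leaves £22,721 − £275 = £22,446 for the copay.
Copay on this service: £50.
That puts the member's cost at £275 + £50 = £325 before any cap.
Cumulative spending £725 + £325 = £1,050 stays under the £2,000 maximum.
Insurer pays the balance: £22,721 − £325 = £22,396.

£22,396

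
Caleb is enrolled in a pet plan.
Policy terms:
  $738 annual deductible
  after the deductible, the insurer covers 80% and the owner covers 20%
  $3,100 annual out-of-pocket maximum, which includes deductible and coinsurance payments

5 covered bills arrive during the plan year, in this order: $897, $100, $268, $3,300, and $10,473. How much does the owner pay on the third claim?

#1 ($897): $738 to deductible, leaving $159; coinsurance $159 × 20% = $31.80. Owner owes $769.80 (running OOP $769.80).
#2 ($100): deductible met; 20% of $100 = $20. Cost to owner: $20. OOP to date $789.80.
#3 ($268): 20% coinsurance on $268 = $53.60. Cost to owner: $53.60. OOP to date $843.40.

$53.60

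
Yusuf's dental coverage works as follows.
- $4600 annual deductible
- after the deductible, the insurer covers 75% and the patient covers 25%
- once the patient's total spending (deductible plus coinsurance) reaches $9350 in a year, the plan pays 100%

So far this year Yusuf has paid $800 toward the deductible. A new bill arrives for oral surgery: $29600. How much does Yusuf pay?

$8550

Remaining deductible: $4600 − $800 = $3800.
The remaining $25800 (= $29600 − $3800) moves to coinsurance.
Patient's 25% share of $25800 is $6450.
Patient responsibility before any cap: $3800 + $6450 = $10250.
Adding $10250 to the $800 already spent would give $11050, which exceeds the $9350 cap; the patient pays just $9350 − $800 = $8550.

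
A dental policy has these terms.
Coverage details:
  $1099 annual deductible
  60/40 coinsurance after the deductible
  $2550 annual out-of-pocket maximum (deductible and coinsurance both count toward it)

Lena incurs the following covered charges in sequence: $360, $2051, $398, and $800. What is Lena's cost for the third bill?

$159.20

Claim 1 ($360): fully absorbed by the deductible. Patient pays $360; OOP now $360.
Claim 2 ($2051): $739 to deductible, leaving $1312; patient's 40% is $524.80. Patient pays $1263.80; OOP now $1623.80.
Claim 3 ($398): 40% coinsurance on $398 = $159.20. Cost to patient: $159.20. OOP to date $1783.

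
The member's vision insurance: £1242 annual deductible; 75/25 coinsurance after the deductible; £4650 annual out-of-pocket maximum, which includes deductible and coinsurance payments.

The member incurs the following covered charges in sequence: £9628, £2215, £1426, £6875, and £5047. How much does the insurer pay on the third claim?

£1069.50

Claim 1 (£9628): £1242 finishes the deductible; £8386 goes to coinsurance; member's 25% is £2096.50. Cost to member: £3338.50. OOP to date £3338.50. Plan pays £9628 − £3338.50 = £6289.50.
Claim 2 (£2215): deductible already satisfied, so member's share is 25% × £2215 = £553.75. Member owes £553.75 (running OOP £3892.25). Plan pays £2215 − £553.75 = £1661.25.
Claim 3 (£1426): 25% coinsurance on £1426 = £356.50. Member owes £356.50 (running OOP £4248.75). Insurer: £1426 − £356.50 = £1069.50.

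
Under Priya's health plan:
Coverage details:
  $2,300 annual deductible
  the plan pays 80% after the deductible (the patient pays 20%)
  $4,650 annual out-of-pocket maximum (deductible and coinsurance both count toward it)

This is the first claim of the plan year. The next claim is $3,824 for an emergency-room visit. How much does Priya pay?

$2,604.80

Deductible not yet touched, so the first $2,300 of the bill goes to the deductible.
After the $2,300 deductible portion, $3,824 − $2,300 = $1,524 is subject to coinsurance.
20% of $1,524 = $304.80 falls to the patient.
That puts the patient's cost at $2,300 + $304.80 = $2,604.80 before any cap.
Cumulative spending $0 + $2,604.80 = $2,604.80 stays under the $4,650 maximum.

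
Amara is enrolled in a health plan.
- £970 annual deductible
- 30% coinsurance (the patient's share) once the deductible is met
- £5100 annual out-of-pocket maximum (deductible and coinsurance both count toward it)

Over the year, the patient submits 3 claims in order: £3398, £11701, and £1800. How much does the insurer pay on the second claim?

Claim 1 (£3398): £970 finishes the deductible; £2428 goes to coinsurance; coinsurance £2428 × 30% = £728.40. Patient owes £1698.40 (running OOP £1698.40). Insurer: £3398 − £1698.40 = £1699.60.
Claim 2 (£11701): 30% coinsurance on £11701 = £3510.30. That would push OOP to £5208.70, over the £5100 cap, so patient pays £5100 − £1698.40 = £3401.60. Insurer: £11701 − £3401.60 = £8299.40.

£8299.40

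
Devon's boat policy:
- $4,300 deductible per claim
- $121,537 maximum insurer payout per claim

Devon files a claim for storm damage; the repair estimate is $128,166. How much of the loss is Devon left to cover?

Subtract the deductible: $128,166 − $4,300 = $123,866.
Since $123,866 > $121,537, the payout is capped at $121,537.
The owner bears the rest of the original loss: $128,166 − $121,537 = $6,629.

$6,629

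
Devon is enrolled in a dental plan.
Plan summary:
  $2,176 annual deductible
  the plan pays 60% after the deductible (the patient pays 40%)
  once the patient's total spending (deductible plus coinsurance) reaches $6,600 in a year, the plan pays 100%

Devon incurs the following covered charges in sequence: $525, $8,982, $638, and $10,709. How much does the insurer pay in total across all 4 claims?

Claim 1 — $525: entire amount goes to the deductible. Patient owes $525 (running OOP $525). Plan pays $525 − $525 = $0.
Claim 2 — $8,982: $1,651 to deductible, leaving $7,331; patient's 40% is $2,932.40. Cost to patient: $4,583.40. OOP to date $5,108.40. Plan pays $8,982 − $4,583.40 = $4,398.60.
Claim 3 — $638: deductible already satisfied, so patient's share is 40% × $638 = $255.20. Patient owes $255.20 (running OOP $5,363.60). Plan pays $638 − $255.20 = $382.80.
Claim 4 — $10,709: deductible already satisfied, so patient's share is 40% × $10,709 = $4,283.60. OOP would hit $9,647.20 > $6,600, so the cap limits the patient to $6,600 − $5,363.60 = $1,236.40. Insurer: $10,709 − $1,236.40 = $9,472.60.
Insurer total = bills − patient's total = $20,854 − $6,600 = $14,254.

$14,254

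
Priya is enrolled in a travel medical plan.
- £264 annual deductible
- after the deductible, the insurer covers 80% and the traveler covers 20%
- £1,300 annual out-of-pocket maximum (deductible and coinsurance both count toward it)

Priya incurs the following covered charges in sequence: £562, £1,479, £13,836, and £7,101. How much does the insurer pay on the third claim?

#1 (£562): £264 finishes the deductible; £298 goes to coinsurance; 20% of £298 = £59.60. Cost to traveler: £323.60. OOP to date £323.60. Plan pays £562 − £323.60 = £238.40.
#2 (£1,479): deductible already satisfied, so traveler's share is 20% × £1,479 = £295.80. Traveler pays £295.80; OOP now £619.40. Plan pays £1,479 − £295.80 = £1,183.20.
#3 (£13,836): deductible met; 20% of £13,836 = £2,767.20. OOP would hit £3,386.60 > £1,300, so the cap limits the traveler to £1,300 − £619.40 = £680.60. Plan pays £13,836 − £680.60 = £13,155.40.

£13,155.40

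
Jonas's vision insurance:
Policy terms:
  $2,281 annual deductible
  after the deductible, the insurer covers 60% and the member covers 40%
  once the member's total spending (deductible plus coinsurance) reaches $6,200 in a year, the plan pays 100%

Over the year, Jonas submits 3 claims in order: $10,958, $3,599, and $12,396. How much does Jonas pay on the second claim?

$448.20

Bill 1, $10,958: deductible takes $2,281, $8,677 remains; member's 40% is $3,470.80. Member pays $5,751.80; OOP now $5,751.80.
Bill 2, $3,599: deductible met; 40% of $3,599 = $1,439.60. That would push OOP to $7,191.40, over the $6,200 cap, so member pays $6,200 − $5,751.80 = $448.20.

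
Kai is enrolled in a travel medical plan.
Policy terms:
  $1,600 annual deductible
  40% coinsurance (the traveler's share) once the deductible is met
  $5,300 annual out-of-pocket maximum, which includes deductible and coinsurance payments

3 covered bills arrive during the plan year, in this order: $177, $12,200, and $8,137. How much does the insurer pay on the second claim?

$7,077

Claim 1 — $177: fully absorbed by the deductible. Traveler owes $177 (running OOP $177). Plan pays $177 − $177 = $0.
Claim 2 — $12,200: deductible takes $1,423, $10,777 remains; traveler's 40% is $4,310.80. Deductible plus coinsurance: $1,423 + $4,310.80 = $5,733.80. Adding that to $177 gives $5,910.80, past the $5,300 cap; traveler pays only $5,300 − $177 = $5,123. Plan pays $12,200 − $5,123 = $7,077.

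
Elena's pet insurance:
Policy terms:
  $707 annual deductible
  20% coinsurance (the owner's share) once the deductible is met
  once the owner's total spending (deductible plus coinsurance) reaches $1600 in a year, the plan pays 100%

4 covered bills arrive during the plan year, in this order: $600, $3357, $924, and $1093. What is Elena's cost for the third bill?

$184.80

#1 ($600): fully absorbed by the deductible. Cost to owner: $600. OOP to date $600.
#2 ($3357): $107 finishes the deductible; $3250 goes to coinsurance; coinsurance $3250 × 20% = $650. Owner owes $757 (running OOP $1357).
#3 ($924): 20% coinsurance on $924 = $184.80. Owner owes $184.80 (running OOP $1541.80).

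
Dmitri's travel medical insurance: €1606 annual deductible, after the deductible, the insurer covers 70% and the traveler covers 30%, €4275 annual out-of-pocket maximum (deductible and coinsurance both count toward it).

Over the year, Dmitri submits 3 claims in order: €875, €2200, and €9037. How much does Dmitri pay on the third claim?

€2228.30

Claim 1 — €875: fully absorbed by the deductible. Traveler owes €875 (running OOP €875).
Claim 2 — €2200: €731 to deductible, leaving €1469; 30% of €1469 = €440.70. Traveler owes €1171.70 (running OOP €2046.70).
Claim 3 — €9037: 30% coinsurance on €9037 = €2711.10. OOP would hit €4757.80 > €4275, so the cap limits the traveler to €4275 − €2046.70 = €2228.30.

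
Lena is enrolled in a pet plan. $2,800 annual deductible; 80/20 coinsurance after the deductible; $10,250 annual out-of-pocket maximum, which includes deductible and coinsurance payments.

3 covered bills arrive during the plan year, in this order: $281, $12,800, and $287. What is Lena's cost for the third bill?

$57.40

Claim 1 — $281: entire amount goes to the deductible. Owner pays $281; OOP now $281.
Claim 2 — $12,800: deductible takes $2,519, $10,281 remains; owner's 20% is $2,056.20. Cost to owner: $4,575.20. OOP to date $4,856.20.
Claim 3 — $287: 20% coinsurance on $287 = $57.40. Owner pays $57.40; OOP now $4,913.60.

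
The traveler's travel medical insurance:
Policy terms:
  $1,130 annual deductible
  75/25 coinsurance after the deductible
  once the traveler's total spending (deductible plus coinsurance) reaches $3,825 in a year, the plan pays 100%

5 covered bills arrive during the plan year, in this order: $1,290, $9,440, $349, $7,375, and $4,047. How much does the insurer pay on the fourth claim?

$7,167.25

Claim 1 — $1,290: $1,130 to deductible, leaving $160; coinsurance $160 × 25% = $40. Traveler pays $1,170; OOP now $1,170. Plan pays $1,290 − $1,170 = $120.
Claim 2 — $9,440: deductible met; 25% of $9,440 = $2,360. Cost to traveler: $2,360. OOP to date $3,530. Plan pays $9,440 − $2,360 = $7,080.
Claim 3 — $349: 25% coinsurance on $349 = $87.25. Traveler pays $87.25; OOP now $3,617.25. Plan pays $349 − $87.25 = $261.75.
Claim 4 — $7,375: deductible already satisfied, so traveler's share is 25% × $7,375 = $1,843.75. Adding that to $3,617.25 gives $5,461, past the $3,825 cap; traveler pays only $3,825 − $3,617.25 = $207.75. Plan pays $7,375 − $207.75 = $7,167.25.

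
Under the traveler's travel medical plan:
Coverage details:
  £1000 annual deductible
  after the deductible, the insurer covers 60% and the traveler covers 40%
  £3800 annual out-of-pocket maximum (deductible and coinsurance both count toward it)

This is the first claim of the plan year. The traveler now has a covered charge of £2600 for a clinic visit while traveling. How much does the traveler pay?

£1640

Deductible not yet touched, so the first £1000 of the bill goes to the deductible.
After the £1000 deductible portion, £2600 − £1000 = £1600 is subject to coinsurance.
Traveler's 40% share of £1600 is £640.
Traveler responsibility before any cap: £1000 + £640 = £1640.
Total out-of-pocket so far would be £0 + £1640 = £1640, below the £3800 cap — no reduction.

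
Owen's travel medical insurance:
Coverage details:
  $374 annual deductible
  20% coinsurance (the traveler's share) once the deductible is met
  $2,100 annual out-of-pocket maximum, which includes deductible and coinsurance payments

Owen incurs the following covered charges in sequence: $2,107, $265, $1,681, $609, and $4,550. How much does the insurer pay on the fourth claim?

Bill 1, $2,107: $374 finishes the deductible; $1,733 goes to coinsurance; traveler's 20% is $346.60. Traveler pays $720.60; OOP now $720.60. Insurer: $2,107 − $720.60 = $1,386.40.
Bill 2, $265: deductible met; 20% of $265 = $53. Traveler pays $53; OOP now $773.60. Plan pays $265 − $53 = $212.
Bill 3, $1,681: deductible already satisfied, so traveler's share is 20% × $1,681 = $336.20. Traveler pays $336.20; OOP now $1,109.80. Insurer: $1,681 − $336.20 = $1,344.80.
Bill 4, $609: deductible already satisfied, so traveler's share is 20% × $609 = $121.80. Traveler owes $121.80 (running OOP $1,231.60). Insurer: $609 − $121.80 = $487.20.

$487.20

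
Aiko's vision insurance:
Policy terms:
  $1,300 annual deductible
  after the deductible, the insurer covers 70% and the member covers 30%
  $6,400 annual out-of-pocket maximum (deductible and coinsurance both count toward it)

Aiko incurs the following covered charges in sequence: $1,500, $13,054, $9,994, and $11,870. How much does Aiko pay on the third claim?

#1 ($1,500): deductible takes $1,300, $200 remains; 30% of $200 = $60. Member owes $1,360 (running OOP $1,360).
#2 ($13,054): deductible met; 30% of $13,054 = $3,916.20. Member owes $3,916.20 (running OOP $5,276.20).
#3 ($9,994): deductible already satisfied, so member's share is 30% × $9,994 = $2,998.20. That would push OOP to $8,274.40, over the $6,400 cap, so member pays $6,400 − $5,276.20 = $1,123.80.

$1,123.80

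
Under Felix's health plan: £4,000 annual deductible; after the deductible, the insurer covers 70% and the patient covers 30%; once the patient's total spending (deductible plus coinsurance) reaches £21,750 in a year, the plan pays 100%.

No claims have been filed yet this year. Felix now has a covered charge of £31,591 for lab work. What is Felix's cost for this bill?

Nothing has been paid toward the £4,000 deductible, so the first £4,000 of this charge is applied there.
After the £4,000 deductible portion, £31,591 − £4,000 = £27,591 is subject to coinsurance.
Coinsurance: £27,591 × 30% = £8,277.30.
That puts the patient's cost at £4,000 + £8,277.30 = £12,277.30 before any cap.
Year-to-date out-of-pocket becomes £0 + £12,277.30 = £12,277.30, still under the £21,750 maximum, so no cap applies.

£12,277.30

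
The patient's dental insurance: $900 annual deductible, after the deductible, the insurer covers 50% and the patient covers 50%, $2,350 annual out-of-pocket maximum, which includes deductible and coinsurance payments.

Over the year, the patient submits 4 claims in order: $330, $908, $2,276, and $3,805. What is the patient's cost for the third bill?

Claim 1 — $330: entire amount goes to the deductible. Patient owes $330 (running OOP $330).
Claim 2 — $908: $570 finishes the deductible; $338 goes to coinsurance; coinsurance $338 × 50% = $169. Patient pays $739; OOP now $1,069.
Claim 3 — $2,276: deductible already satisfied, so patient's share is 50% × $2,276 = $1,138. Cost to patient: $1,138. OOP to date $2,207.

$1,138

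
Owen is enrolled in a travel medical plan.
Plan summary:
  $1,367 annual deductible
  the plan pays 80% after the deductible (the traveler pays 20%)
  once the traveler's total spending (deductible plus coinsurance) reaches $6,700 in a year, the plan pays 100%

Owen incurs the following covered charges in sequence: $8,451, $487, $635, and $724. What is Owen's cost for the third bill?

$127

Claim 1 — $8,451: $1,367 finishes the deductible; $7,084 goes to coinsurance; coinsurance $7,084 × 20% = $1,416.80. Traveler pays $2,783.80; OOP now $2,783.80.
Claim 2 — $487: deductible already satisfied, so traveler's share is 20% × $487 = $97.40. Traveler owes $97.40 (running OOP $2,881.20).
Claim 3 — $635: 20% coinsurance on $635 = $127. Cost to traveler: $127. OOP to date $3,008.20.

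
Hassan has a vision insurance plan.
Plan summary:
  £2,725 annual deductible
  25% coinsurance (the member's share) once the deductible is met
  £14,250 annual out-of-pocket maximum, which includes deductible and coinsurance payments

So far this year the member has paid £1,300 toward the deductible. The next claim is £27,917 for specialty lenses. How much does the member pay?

£8,048

£1,300 of the £2,725 deductible is already met, leaving £1,425.
After the £1,425 deductible portion, £27,917 − £1,425 = £26,492 is subject to coinsurance.
Coinsurance: £26,492 × 25% = £6,623.
That puts the member's cost at £1,425 + £6,623 = £8,048 before any cap.
Cumulative spending £1,300 + £8,048 = £9,348 stays under the £14,250 maximum.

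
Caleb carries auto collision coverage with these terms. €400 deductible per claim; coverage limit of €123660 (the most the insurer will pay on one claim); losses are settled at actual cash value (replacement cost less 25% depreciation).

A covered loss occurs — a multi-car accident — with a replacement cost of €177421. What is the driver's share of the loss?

€53761

At 25% depreciation, ACV = €177421 − €44355.25 = €133065.75.
Subtract the deductible: €133065.75 − €400 = €132665.75.
The €123660 per-incident cap binds; insurer pays €123660.
Out of pocket: €177421 − €123660 = €53761.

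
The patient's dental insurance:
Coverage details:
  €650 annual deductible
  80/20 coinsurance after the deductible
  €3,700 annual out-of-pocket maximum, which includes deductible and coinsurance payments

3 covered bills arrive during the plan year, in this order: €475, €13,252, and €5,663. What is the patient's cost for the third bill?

€434.60

Claim 1 (€475): entire amount goes to the deductible. Cost to patient: €475. OOP to date €475.
Claim 2 (€13,252): €175 finishes the deductible; €13,077 goes to coinsurance; 20% of €13,077 = €2,615.40. Patient pays €2,790.40; OOP now €3,265.40.
Claim 3 (€5,663): deductible met; 20% of €5,663 = €1,132.60. OOP would hit €4,398 > €3,700, so the cap limits the patient to €3,700 − €3,265.40 = €434.60.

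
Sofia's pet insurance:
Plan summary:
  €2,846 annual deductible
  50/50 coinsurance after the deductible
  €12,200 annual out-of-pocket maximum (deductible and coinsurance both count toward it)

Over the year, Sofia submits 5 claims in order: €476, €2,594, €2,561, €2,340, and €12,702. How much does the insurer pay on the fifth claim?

Bill 1, €476: all of it applies to the deductible. Cost to owner: €476. OOP to date €476. Insurer: €476 − €476 = €0.
Bill 2, €2,594: €2,370 to deductible, leaving €224; coinsurance €224 × 50% = €112. Cost to owner: €2,482. OOP to date €2,958. Plan pays €2,594 − €2,482 = €112.
Bill 3, €2,561: deductible already satisfied, so owner's share is 50% × €2,561 = €1,280.50. Cost to owner: €1,280.50. OOP to date €4,238.50. Insurer: €2,561 − €1,280.50 = €1,280.50.
Bill 4, €2,340: 50% coinsurance on €2,340 = €1,170. Owner pays €1,170; OOP now €5,408.50. Plan pays €2,340 − €1,170 = €1,170.
Bill 5, €12,702: deductible already satisfied, so owner's share is 50% × €12,702 = €6,351. Owner owes €6,351 (running OOP €11,759.50). Plan pays €12,702 − €6,351 = €6,351.

€6,351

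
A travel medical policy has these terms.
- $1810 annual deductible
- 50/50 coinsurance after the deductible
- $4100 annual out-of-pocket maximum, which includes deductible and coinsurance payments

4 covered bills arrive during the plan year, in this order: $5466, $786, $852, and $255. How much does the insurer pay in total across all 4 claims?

$3259

#1 ($5466): $1810 to deductible, leaving $3656; coinsurance $3656 × 50% = $1828. Traveler owes $3638 (running OOP $3638). Insurer: $5466 − $3638 = $1828.
#2 ($786): deductible met; 50% of $786 = $393. Traveler pays $393; OOP now $4031. Insurer: $786 − $393 = $393.
#3 ($852): 50% coinsurance on $852 = $426. Adding that to $4031 gives $4457, past the $4100 cap; traveler pays only $4100 − $4031 = $69. Plan pays $852 − $69 = $783.
#4 ($255): deductible met; 50% of $255 = $127.50. Adding that to $4100 gives $4227.50, past the $4100 cap; traveler pays only $4100 − $4100 = $0. Plan pays $255 − $0 = $255.
Insurer total: $1828 + $393 + $783 + $255 = $3259.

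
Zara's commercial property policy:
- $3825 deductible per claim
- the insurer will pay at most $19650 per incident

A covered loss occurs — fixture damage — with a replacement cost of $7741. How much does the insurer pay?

After the deductible, $7741 − $3825 = $3916 remains.
$3916 ≤ $19650, so the limit doesn't bind; insurer pays $3916.

$3916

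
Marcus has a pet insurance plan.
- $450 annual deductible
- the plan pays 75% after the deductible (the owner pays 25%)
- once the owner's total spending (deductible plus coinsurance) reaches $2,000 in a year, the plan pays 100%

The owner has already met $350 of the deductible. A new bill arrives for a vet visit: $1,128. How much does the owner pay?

$357

Remaining deductible: $450 − $350 = $100.
After the $100 deductible portion, $1,128 − $100 = $1,028 is subject to coinsurance.
25% of $1,028 = $257 falls to the owner.
That puts the owner's cost at $100 + $257 = $357 before any cap.
Total out-of-pocket so far would be $350 + $357 = $707, below the $2,000 cap — no reduction.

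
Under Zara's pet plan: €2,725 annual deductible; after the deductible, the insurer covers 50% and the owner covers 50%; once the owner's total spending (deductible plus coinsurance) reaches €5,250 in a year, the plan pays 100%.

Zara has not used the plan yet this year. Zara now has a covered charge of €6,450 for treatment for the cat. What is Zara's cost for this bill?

The full €2,725 deductible is still open; €2,725 of this bill applies to it.
That leaves €6,450 − €2,725 = €3,725 for coinsurance.
50% of €3,725 = €1,862.50 falls to the owner.
That puts the owner's cost at €2,725 + €1,862.50 = €4,587.50 before any cap.
Cumulative spending €0 + €4,587.50 = €4,587.50 stays under the €5,250 maximum.

€4,587.50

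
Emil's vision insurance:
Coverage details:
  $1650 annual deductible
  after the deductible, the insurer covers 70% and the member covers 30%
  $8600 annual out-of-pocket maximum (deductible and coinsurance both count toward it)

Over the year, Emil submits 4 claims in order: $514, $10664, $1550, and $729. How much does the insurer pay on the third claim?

Claim 1 — $514: fully absorbed by the deductible. Member owes $514 (running OOP $514). Plan pays $514 − $514 = $0.
Claim 2 — $10664: $1136 finishes the deductible; $9528 goes to coinsurance; coinsurance $9528 × 30% = $2858.40. Cost to member: $3994.40. OOP to date $4508.40. Insurer: $10664 − $3994.40 = $6669.60.
Claim 3 — $1550: 30% coinsurance on $1550 = $465. Member pays $465; OOP now $4973.40. Plan pays $1550 − $465 = $1085.

$1085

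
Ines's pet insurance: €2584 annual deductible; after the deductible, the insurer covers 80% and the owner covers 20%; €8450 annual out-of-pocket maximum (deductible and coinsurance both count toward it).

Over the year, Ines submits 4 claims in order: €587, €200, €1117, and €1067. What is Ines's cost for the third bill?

Claim 1 — €587: entire amount goes to the deductible. Owner pays €587; OOP now €587.
Claim 2 — €200: all of it applies to the deductible. Owner pays €200; OOP now €787.
Claim 3 — €1117: fully absorbed by the deductible. Cost to owner: €1117. OOP to date €1904.

€1117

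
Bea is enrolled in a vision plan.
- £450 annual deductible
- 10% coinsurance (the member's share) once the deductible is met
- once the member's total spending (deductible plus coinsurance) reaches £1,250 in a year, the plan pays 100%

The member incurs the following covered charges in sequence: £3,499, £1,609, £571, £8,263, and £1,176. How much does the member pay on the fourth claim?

Claim 1 — £3,499: deductible takes £450, £3,049 remains; 10% of £3,049 = £304.90. Member pays £754.90; OOP now £754.90.
Claim 2 — £1,609: 10% coinsurance on £1,609 = £160.90. Member owes £160.90 (running OOP £915.80).
Claim 3 — £571: deductible met; 10% of £571 = £57.10. Cost to member: £57.10. OOP to date £972.90.
Claim 4 — £8,263: deductible met; 10% of £8,263 = £826.30. Adding that to £972.90 gives £1,799.20, past the £1,250 cap; member pays only £1,250 − £972.90 = £277.10.

£277.10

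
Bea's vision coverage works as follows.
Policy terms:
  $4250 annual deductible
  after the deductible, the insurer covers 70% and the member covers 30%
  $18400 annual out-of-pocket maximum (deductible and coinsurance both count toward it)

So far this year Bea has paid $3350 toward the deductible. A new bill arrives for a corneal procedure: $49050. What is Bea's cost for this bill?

$15050

Deductible still to meet: $4250 − $3350 = $900.
The remaining $48150 (= $49050 − $900) moves to coinsurance.
Member's 30% share of $48150 is $14445.
So the member owes $900 + $14445 = $15345 before any cap.
That would bring total out-of-pocket to $18695, past the $18400 cap. The member is capped at $18400 − $3350 = $15050 on this claim.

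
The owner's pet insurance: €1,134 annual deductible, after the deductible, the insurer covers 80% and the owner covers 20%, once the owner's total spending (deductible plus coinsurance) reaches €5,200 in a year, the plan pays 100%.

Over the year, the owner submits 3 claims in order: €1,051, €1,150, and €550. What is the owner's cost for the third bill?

#1 (€1,051): entire amount goes to the deductible. Owner owes €1,051 (running OOP €1,051).
#2 (€1,150): €83 finishes the deductible; €1,067 goes to coinsurance; owner's 20% is €213.40. Cost to owner: €296.40. OOP to date €1,347.40.
#3 (€550): deductible met; 20% of €550 = €110. Owner pays €110; OOP now €1,457.40.

€110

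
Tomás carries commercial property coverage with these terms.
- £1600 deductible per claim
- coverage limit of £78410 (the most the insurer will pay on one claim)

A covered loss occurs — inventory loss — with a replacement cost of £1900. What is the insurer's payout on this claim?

£300

Less the £1600 deductible: £1900 − £1600 = £300.
£300 is within the £78410 limit, so the insurer pays £300.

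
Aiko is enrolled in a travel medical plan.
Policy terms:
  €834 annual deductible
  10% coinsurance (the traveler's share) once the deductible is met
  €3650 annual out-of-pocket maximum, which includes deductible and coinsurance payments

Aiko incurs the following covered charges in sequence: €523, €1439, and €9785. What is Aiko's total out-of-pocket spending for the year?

Claim 1 (€523): all of it applies to the deductible. Traveler owes €523 (running OOP €523).
Claim 2 (€1439): €311 finishes the deductible; €1128 goes to coinsurance; traveler's 10% is €112.80. Cost to traveler: €423.80. OOP to date €946.80.
Claim 3 (€9785): deductible met; 10% of €9785 = €978.50. Cost to traveler: €978.50. OOP to date €1925.30.
Total paid by the traveler: €523 + €423.80 + €978.50 = €1925.30.

€1925.30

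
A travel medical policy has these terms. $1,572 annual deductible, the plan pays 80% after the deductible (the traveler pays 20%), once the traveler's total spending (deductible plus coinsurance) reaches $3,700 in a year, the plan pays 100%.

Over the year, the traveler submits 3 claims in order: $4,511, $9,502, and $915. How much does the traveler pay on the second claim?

Claim 1 — $4,511: $1,572 to deductible, leaving $2,939; traveler's 20% is $587.80. Traveler pays $2,159.80; OOP now $2,159.80.
Claim 2 — $9,502: deductible met; 20% of $9,502 = $1,900.40. Adding that to $2,159.80 gives $4,060.20, past the $3,700 cap; traveler pays only $3,700 − $2,159.80 = $1,540.20.

$1,540.20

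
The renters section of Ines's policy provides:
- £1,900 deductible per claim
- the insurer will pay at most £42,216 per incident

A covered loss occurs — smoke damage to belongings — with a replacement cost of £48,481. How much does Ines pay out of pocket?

After the deductible, £48,481 − £1,900 = £46,581 remains.
The £42,216 per-incident cap binds; insurer pays £42,216.
Out of pocket: £48,481 − £42,216 = £6,265.

£6,265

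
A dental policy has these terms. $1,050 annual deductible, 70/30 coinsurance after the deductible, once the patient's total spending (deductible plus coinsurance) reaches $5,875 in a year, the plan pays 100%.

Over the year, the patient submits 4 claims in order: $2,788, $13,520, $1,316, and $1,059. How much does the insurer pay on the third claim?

#1 ($2,788): $1,050 finishes the deductible; $1,738 goes to coinsurance; coinsurance $1,738 × 30% = $521.40. Cost to patient: $1,571.40. OOP to date $1,571.40. Insurer: $2,788 − $1,571.40 = $1,216.60.
#2 ($13,520): 30% coinsurance on $13,520 = $4,056. Patient owes $4,056 (running OOP $5,627.40). Insurer: $13,520 − $4,056 = $9,464.
#3 ($1,316): 30% coinsurance on $1,316 = $394.80. Adding that to $5,627.40 gives $6,022.20, past the $5,875 cap; patient pays only $5,875 − $5,627.40 = $247.60. Plan pays $1,316 − $247.60 = $1,068.40.

$1,068.40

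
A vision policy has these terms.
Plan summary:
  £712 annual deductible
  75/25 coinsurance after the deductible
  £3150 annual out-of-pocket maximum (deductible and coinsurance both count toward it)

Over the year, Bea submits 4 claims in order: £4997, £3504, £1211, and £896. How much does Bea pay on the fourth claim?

£188

Bill 1, £4997: £712 finishes the deductible; £4285 goes to coinsurance; member's 25% is £1071.25. Cost to member: £1783.25. OOP to date £1783.25.
Bill 2, £3504: deductible already satisfied, so member's share is 25% × £3504 = £876. Member pays £876; OOP now £2659.25.
Bill 3, £1211: deductible met; 25% of £1211 = £302.75. Cost to member: £302.75. OOP to date £2962.
Bill 4, £896: 25% coinsurance on £896 = £224. That would push OOP to £3186, over the £3150 cap, so member pays £3150 − £2962 = £188.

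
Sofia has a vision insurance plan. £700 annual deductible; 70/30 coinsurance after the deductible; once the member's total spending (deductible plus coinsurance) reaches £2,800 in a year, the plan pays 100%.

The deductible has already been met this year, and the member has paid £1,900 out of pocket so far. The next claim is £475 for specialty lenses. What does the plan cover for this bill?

£332.50

The deductible is already satisfied, so the full bill goes to coinsurance.
Member's 30% share of £475 is £142.50.
Total out-of-pocket so far would be £1,900 + £142.50 = £2,042.50, below the £2,800 cap — no reduction.
The insurer covers the remainder: £475 − £142.50 = £332.50.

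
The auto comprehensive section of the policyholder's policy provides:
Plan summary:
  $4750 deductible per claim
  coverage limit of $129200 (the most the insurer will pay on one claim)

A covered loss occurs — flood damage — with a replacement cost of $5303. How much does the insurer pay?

$553

After the deductible, $5303 − $4750 = $553 remains.
$553 is within the $129200 limit, so the insurer pays $553.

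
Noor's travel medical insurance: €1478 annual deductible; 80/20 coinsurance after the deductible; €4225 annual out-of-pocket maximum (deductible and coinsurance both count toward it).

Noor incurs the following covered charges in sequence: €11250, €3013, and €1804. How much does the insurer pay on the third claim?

Claim 1 — €11250: €1478 finishes the deductible; €9772 goes to coinsurance; 20% of €9772 = €1954.40. Cost to traveler: €3432.40. OOP to date €3432.40. Insurer: €11250 − €3432.40 = €7817.60.
Claim 2 — €3013: 20% coinsurance on €3013 = €602.60. Cost to traveler: €602.60. OOP to date €4035. Plan pays €3013 − €602.60 = €2410.40.
Claim 3 — €1804: 20% coinsurance on €1804 = €360.80. Adding that to €4035 gives €4395.80, past the €4225 cap; traveler pays only €4225 − €4035 = €190. Plan pays €1804 − €190 = €1614.

€1614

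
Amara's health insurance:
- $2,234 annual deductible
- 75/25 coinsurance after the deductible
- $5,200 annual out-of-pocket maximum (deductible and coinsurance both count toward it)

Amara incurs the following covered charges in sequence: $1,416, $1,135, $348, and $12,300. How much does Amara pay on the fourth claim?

$2,799.75

#1 ($1,416): fully absorbed by the deductible. Patient pays $1,416; OOP now $1,416.
#2 ($1,135): deductible takes $818, $317 remains; 25% of $317 = $79.25. Patient pays $897.25; OOP now $2,313.25.
#3 ($348): 25% coinsurance on $348 = $87. Patient pays $87; OOP now $2,400.25.
#4 ($12,300): deductible met; 25% of $12,300 = $3,075. That would push OOP to $5,475.25, over the $5,200 cap, so patient pays $5,200 − $2,400.25 = $2,799.75.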